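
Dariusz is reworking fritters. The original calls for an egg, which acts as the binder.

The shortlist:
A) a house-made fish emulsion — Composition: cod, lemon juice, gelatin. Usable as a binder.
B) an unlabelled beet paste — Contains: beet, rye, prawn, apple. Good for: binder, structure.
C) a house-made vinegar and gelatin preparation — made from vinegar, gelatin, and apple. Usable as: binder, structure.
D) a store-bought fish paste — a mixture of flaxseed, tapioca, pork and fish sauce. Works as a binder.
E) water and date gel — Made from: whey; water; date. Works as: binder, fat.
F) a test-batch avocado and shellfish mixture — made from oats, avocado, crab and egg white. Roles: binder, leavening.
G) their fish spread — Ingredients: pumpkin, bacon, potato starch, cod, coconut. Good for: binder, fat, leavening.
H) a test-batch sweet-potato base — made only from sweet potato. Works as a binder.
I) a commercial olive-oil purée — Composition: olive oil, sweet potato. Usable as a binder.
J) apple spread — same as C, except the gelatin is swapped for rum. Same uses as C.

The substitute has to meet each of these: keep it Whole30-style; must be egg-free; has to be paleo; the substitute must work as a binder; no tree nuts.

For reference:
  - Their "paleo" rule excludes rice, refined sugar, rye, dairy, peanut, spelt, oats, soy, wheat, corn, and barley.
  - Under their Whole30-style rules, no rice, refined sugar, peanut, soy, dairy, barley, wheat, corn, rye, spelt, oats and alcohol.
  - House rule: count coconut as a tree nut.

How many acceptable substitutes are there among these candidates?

5

A: works as a binder, tree-nut-free, no egg — valid
B: has rye, so not paleo; has rye, so not Whole30-style — no
C: nothing on the exclusion list — OK
D: works as a binder, no egg, paleo — valid
E: has whey, so not paleo; has whey, so not Whole30-style — out
F: has oats, so not paleo; has oats, so not Whole30-style (and 1 more) — out
G: has coconut, so not tree-nut-free — reject
H: only sweet potato; none excluded — valid
I: all constraints satisfied — valid
J: has rum, so not Whole30-style — no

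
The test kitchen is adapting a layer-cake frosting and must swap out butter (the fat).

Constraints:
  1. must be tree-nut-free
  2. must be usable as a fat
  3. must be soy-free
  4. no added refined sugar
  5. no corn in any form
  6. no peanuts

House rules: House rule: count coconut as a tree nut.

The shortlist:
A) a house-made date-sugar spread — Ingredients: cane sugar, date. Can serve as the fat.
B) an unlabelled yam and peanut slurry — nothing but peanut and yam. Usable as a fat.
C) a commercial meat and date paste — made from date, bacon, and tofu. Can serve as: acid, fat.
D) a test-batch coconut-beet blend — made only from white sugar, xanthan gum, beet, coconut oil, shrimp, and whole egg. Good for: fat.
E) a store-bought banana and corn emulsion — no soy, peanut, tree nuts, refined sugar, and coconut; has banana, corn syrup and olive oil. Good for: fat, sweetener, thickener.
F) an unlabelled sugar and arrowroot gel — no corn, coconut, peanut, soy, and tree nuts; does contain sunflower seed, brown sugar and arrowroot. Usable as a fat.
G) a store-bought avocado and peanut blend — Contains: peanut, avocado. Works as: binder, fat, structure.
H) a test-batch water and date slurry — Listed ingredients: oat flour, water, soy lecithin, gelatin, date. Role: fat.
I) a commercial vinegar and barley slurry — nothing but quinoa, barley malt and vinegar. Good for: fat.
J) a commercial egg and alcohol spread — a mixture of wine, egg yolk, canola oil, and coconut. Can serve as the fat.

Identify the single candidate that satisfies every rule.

A: has cane sugar, so not no-added-sugar — no
B: has peanut, so not peanut-free — out
C: has tofu, so not soy-free — no
D: has white sugar, so not no-added-sugar; has coconut oil, so not tree-nut-free — out
E: has corn syrup, so not corn-free — reject
F: has brown sugar, so not no-added-sugar — out
G: has peanut, so not peanut-free — no
H: has soy lecithin, so not soy-free — out
I: works as a fat, no refined sugar, tree-nut-free — OK
J: has coconut, so not tree-nut-free — reject

I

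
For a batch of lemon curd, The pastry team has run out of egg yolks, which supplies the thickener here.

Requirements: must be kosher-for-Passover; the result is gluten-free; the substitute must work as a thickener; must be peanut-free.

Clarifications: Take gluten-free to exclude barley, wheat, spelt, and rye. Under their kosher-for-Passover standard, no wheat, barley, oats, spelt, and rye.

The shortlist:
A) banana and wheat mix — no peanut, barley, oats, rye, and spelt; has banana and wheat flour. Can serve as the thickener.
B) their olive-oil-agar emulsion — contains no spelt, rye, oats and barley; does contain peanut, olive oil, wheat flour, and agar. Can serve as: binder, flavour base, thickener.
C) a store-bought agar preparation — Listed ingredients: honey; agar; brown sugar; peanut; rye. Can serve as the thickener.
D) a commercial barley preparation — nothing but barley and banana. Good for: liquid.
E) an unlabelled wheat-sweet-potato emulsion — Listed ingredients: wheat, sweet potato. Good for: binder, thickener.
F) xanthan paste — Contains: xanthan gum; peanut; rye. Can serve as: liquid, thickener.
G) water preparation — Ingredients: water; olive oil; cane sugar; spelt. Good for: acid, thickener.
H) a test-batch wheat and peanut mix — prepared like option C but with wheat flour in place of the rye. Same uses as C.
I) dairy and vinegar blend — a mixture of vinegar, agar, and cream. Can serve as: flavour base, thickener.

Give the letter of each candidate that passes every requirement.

I

A: has wheat flour, so not gluten-free; has wheat flour, so not kosher-for-Passover — reject
B: has wheat flour, so not gluten-free; has wheat flour, so not kosher-for-Passover (and 1 more) — out
C: has rye, so not gluten-free; has rye, so not kosher-for-Passover (and 1 more) — out
D: not usable as a thickener; has barley, so not gluten-free (and 1 more) — out
E: has wheat, so not gluten-free; has wheat, so not kosher-for-Passover — reject
F: has rye, so not gluten-free; has rye, so not kosher-for-Passover (and 1 more) — out
G: has spelt, so not gluten-free; has spelt, so not kosher-for-Passover — out
H: has wheat flour, so not gluten-free; has wheat flour, so not kosher-for-Passover (and 1 more) — reject
I: kosher-for-Passover, no peanut — keep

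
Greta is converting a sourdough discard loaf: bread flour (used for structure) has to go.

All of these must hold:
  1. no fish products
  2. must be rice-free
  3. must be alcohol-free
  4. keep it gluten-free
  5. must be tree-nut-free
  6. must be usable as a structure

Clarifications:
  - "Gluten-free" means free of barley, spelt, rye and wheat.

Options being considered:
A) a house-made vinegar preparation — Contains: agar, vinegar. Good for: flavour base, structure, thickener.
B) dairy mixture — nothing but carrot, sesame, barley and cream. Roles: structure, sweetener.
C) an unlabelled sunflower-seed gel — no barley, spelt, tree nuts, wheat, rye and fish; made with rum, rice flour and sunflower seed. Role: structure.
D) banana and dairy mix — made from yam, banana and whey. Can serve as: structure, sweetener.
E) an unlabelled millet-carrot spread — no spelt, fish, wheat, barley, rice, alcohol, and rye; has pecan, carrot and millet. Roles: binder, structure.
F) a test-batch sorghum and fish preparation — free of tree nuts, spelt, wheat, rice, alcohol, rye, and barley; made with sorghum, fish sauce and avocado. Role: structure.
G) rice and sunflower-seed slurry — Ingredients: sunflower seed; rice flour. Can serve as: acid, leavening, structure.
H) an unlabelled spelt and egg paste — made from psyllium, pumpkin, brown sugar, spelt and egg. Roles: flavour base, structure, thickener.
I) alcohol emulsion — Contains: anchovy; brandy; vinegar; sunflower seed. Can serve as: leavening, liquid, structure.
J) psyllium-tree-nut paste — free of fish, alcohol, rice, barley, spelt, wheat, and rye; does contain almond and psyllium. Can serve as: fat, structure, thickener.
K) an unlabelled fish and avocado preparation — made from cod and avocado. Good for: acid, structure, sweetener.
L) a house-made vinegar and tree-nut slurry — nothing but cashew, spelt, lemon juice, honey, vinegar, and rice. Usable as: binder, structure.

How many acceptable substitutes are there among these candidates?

2

A: all constraints satisfied — OK
B: has barley, so not gluten-free — no
C: has rum, so not alcohol-free; has rice flour, so not rice-free — no
D: only whey, banana and yam; none excluded — OK
E: has pecan, so not tree-nut-free — out
F: has fish sauce, so not fish-free — no
G: has rice flour, so not rice-free — out
H: has spelt, so not gluten-free — reject
I: has brandy, so not alcohol-free; has anchovy, so not fish-free — out
J: has almond, so not tree-nut-free — reject
K: has cod, so not fish-free — no
L: has spelt, so not gluten-free; has cashew, so not tree-nut-free (and 1 more) — out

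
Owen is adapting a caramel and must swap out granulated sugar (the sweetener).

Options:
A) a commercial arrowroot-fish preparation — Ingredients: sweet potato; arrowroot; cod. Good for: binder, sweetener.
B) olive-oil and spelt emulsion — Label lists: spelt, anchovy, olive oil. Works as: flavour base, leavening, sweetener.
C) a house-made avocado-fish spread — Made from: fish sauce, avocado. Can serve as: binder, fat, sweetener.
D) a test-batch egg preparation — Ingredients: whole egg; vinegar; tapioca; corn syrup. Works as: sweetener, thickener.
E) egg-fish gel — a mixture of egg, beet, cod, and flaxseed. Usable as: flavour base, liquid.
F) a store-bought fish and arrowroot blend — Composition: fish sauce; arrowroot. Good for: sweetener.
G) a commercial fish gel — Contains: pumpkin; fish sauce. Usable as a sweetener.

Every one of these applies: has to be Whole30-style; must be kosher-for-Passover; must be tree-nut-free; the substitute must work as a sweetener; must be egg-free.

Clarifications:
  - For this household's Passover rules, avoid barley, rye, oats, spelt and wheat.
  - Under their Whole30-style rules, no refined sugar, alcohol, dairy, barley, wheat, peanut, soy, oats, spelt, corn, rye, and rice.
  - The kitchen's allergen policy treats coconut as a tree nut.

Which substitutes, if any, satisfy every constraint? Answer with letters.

A, C, F, G

A: no egg, kosher-for-Passover — OK
B: has spelt, so not kosher-for-Passover; has spelt, so not Whole30-style — reject
C: nothing on the exclusion list — keep
D: has corn syrup, so not Whole30-style; has whole egg, so not egg-free — reject
E: not usable as a sweetener; has egg, so not egg-free — no
F: nothing on the exclusion list — valid
G: all constraints satisfied — OK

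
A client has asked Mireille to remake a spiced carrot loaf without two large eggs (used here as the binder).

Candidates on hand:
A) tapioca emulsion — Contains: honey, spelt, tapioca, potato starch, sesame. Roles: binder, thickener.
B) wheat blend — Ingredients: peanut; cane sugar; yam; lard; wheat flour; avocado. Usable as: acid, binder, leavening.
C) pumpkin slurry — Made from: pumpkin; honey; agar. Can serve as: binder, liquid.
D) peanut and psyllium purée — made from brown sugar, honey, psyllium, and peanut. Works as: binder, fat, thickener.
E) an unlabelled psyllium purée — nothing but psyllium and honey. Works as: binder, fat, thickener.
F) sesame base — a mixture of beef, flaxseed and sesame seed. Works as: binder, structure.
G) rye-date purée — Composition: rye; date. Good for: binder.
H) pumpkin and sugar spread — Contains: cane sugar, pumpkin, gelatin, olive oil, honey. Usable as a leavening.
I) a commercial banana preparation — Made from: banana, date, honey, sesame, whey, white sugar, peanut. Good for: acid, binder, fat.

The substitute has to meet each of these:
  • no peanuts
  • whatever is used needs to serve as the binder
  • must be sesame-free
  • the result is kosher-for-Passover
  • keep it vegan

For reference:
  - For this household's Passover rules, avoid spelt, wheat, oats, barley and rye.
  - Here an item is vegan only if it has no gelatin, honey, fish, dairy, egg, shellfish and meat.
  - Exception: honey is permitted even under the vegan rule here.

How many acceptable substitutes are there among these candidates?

2

A: has spelt, so not kosher-for-Passover; has sesame, so not sesame-free — no
B: has wheat flour, so not kosher-for-Passover; has lard, so not vegan (and 1 more) — no
C: honey is permitted under the vegan carve-out; nothing else excluded — OK
D: has peanut, so not peanut-free — out
E: honey is permitted under the vegan carve-out; nothing else excluded — OK
F: has beef, so not vegan; has sesame seed, so not sesame-free — out
G: has rye, so not kosher-for-Passover — out
H: not usable as a binder; has gelatin, so not vegan — reject
I: has whey, so not vegan; has peanut, so not peanut-free (and 1 more) — reject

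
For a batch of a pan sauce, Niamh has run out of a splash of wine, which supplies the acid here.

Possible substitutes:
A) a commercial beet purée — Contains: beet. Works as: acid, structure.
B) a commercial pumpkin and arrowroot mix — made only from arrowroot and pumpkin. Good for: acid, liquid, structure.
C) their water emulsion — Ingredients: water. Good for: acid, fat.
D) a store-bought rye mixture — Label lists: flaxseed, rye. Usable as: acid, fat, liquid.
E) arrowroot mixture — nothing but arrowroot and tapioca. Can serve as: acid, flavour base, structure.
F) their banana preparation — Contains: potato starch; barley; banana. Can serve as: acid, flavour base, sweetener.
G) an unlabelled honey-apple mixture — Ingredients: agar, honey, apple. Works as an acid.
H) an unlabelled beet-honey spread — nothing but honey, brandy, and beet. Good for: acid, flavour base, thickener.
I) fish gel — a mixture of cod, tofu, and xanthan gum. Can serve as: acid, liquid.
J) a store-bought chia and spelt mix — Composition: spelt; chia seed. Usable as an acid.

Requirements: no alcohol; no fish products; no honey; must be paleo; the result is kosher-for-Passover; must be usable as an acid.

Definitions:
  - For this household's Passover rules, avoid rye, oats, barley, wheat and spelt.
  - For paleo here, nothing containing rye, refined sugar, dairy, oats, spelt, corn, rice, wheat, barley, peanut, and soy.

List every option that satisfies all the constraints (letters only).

A, B, C, E

A: all constraints satisfied — OK
B: only pumpkin and arrowroot; none excluded — keep
C: works as an acid, no honey, kosher-for-Passover — valid
D: has rye, so not kosher-for-Passover; has rye, so not paleo — out
E: every rule checks out — keep
F: has barley, so not kosher-for-Passover; has barley, so not paleo — reject
G: has honey, so not honey-free — reject
H: has honey, so not honey-free; has brandy, so not alcohol-free — out
I: has tofu, so not paleo; has cod, so not fish-free — no
J: has spelt, so not kosher-for-Passover; has spelt, so not paleo — reject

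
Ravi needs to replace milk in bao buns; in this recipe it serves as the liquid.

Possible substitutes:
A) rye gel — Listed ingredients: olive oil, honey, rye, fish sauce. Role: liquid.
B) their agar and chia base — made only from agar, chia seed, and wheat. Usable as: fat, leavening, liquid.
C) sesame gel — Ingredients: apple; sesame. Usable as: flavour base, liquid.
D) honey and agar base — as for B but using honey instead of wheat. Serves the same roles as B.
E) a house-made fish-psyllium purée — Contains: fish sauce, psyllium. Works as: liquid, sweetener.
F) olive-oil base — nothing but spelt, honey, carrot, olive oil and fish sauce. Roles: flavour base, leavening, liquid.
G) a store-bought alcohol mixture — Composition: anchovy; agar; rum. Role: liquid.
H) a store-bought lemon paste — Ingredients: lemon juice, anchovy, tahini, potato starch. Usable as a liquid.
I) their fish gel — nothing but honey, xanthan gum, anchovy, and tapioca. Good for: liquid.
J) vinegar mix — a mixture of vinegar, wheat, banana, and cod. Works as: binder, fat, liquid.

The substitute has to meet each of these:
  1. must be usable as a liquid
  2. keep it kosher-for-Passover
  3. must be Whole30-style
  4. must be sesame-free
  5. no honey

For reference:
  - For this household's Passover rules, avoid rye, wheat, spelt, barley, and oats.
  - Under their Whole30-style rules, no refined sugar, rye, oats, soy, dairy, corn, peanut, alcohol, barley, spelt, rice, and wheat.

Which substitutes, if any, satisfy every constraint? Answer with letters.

E

A: has rye, so not kosher-for-Passover; has rye, so not Whole30-style (and 1 more) — out
B: has wheat, so not kosher-for-Passover; has wheat, so not Whole30-style — out
C: has sesame, so not sesame-free — out
D: has honey, so not honey-free — out
E: all constraints satisfied — valid
F: has spelt, so not kosher-for-Passover; has spelt, so not Whole30-style (and 1 more) — reject
G: has rum, so not Whole30-style — out
H: has tahini, so not sesame-free — out
I: has honey, so not honey-free — reject
J: has wheat, so not kosher-for-Passover; has wheat, so not Whole30-style — reject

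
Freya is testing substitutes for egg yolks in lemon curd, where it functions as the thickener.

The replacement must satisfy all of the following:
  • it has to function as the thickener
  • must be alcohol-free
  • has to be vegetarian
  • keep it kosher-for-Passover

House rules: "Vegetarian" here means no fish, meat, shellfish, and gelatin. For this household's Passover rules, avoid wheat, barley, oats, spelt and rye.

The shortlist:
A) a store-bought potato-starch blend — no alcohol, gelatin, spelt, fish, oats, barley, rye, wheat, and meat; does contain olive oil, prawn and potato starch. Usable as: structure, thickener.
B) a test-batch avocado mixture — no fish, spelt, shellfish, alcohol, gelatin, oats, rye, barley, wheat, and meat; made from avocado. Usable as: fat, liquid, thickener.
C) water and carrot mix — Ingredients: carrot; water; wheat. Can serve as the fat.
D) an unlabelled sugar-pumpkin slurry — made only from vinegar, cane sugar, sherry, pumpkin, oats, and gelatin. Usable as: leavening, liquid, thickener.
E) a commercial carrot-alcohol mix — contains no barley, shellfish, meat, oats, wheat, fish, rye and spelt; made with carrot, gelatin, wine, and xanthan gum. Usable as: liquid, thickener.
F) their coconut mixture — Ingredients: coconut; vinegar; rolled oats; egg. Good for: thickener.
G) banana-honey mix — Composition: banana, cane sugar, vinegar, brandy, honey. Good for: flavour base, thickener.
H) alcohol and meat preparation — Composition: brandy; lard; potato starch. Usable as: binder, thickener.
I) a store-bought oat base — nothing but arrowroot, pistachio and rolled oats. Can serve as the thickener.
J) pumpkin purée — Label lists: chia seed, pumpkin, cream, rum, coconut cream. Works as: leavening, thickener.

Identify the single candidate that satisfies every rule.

B

A: has prawn, so not vegetarian — out
B: every rule checks out — keep
C: not usable as a thickener; has wheat, so not kosher-for-Passover — no
D: has gelatin, so not vegetarian; has oats, so not kosher-for-Passover (and 1 more) — reject
E: has gelatin, so not vegetarian; has wine, so not alcohol-free — reject
F: has rolled oats, so not kosher-for-Passover — reject
G: has brandy, so not alcohol-free — no
H: has lard, so not vegetarian; has brandy, so not alcohol-free — out
I: has rolled oats, so not kosher-for-Passover — no
J: has rum, so not alcohol-free — out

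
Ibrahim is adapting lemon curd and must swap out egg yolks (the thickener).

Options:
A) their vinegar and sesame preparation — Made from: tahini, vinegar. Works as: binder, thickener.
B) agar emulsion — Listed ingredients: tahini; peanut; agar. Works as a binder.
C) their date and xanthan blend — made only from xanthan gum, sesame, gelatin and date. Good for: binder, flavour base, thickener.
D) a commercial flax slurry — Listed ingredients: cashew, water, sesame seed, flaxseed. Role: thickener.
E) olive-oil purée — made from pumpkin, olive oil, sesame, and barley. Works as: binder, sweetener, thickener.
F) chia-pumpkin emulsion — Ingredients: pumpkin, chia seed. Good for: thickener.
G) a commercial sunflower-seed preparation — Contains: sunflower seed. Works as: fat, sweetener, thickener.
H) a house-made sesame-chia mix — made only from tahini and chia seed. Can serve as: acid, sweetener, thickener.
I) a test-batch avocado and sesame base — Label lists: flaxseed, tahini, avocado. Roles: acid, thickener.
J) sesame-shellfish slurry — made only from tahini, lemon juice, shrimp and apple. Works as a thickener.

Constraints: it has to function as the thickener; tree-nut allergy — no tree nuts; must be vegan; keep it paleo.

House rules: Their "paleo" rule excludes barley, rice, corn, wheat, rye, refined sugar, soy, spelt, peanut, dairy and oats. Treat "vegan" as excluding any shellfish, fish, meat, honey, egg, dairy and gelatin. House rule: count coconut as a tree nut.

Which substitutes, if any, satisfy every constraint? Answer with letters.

A: every rule checks out — OK
B: not usable as a thickener; has peanut, so not paleo — reject
C: has gelatin, so not vegan — out
D: has cashew, so not tree-nut-free — reject
E: has barley, so not paleo — reject
F: only pumpkin and chia seed; none excluded — valid
G: vegan, paleo — OK
H: only tahini and chia seed; none excluded — keep
I: nothing on the exclusion list — keep
J: has shrimp, so not vegan — out

A, F, G, H, I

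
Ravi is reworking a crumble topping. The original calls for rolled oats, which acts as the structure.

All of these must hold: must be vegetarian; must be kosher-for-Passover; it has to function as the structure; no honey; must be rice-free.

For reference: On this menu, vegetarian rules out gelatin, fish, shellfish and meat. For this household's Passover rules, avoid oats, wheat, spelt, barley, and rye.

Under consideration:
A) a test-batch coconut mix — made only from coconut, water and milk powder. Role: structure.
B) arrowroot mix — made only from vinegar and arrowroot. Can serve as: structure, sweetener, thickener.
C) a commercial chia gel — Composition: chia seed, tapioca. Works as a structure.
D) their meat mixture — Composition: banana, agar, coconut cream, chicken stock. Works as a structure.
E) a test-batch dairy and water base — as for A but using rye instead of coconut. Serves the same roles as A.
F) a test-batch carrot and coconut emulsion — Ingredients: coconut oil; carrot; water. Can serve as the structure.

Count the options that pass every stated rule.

A: only coconut, milk powder and water; none excluded — valid
B: all constraints satisfied — OK
C: nothing on the exclusion list — OK
D: has chicken stock, so not vegetarian — no
E: has rye, so not kosher-for-Passover — out
F: all constraints satisfied — keep

4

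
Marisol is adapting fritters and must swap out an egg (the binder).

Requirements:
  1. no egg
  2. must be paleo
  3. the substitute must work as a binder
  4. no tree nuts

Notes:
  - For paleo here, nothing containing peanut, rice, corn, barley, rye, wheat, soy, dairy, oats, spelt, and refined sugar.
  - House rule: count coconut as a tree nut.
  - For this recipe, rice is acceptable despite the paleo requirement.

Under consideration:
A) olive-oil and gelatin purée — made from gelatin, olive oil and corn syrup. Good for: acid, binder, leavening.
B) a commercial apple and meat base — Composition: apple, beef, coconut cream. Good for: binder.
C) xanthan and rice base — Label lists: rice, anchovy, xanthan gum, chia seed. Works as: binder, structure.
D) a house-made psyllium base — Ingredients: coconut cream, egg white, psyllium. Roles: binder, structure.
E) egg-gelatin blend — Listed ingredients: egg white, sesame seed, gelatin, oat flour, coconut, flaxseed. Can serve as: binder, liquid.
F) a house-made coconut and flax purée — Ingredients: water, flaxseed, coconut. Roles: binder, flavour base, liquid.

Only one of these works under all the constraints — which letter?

C

A: has corn syrup, so not paleo — reject
B: has coconut cream, so not tree-nut-free — reject
C: rice is permitted under the paleo carve-out; nothing else excluded — OK
D: has coconut cream, so not tree-nut-free; has egg white, so not egg-free — reject
E: has oat flour, so not paleo; has coconut, so not tree-nut-free (and 1 more) — out
F: has coconut, so not tree-nut-free — out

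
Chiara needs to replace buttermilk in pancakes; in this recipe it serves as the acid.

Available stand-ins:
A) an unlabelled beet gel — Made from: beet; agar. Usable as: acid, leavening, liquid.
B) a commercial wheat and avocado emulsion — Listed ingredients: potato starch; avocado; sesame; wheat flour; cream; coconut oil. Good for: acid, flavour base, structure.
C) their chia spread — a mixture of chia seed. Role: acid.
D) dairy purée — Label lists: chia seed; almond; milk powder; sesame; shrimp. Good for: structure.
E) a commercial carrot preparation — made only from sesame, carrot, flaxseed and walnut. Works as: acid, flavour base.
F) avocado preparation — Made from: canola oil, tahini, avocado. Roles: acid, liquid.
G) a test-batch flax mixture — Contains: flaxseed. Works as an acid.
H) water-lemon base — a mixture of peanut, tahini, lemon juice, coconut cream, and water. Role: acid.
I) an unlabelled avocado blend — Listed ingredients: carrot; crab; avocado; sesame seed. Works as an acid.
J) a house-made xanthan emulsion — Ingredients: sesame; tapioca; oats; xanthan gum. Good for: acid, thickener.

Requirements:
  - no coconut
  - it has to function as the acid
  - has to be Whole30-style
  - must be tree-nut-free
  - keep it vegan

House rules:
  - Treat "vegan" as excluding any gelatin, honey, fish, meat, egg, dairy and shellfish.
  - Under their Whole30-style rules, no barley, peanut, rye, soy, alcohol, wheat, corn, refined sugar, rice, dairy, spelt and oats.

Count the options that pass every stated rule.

4

A: works as an acid, no coconut, vegan — keep
B: has cream, so not vegan; has cream, so not Whole30-style (and 1 more) — out
C: only chia seed; none excluded — OK
D: not usable as an acid; has milk powder, so not vegan (and 2 more) — no
E: has walnut, so not tree-nut-free — reject
F: only tahini, canola oil, and avocado; none excluded — valid
G: only flaxseed; none excluded — OK
H: has peanut, so not Whole30-style; has coconut cream, so not coconut-free — out
I: has crab, so not vegan — no
J: has oats, so not Whole30-style — no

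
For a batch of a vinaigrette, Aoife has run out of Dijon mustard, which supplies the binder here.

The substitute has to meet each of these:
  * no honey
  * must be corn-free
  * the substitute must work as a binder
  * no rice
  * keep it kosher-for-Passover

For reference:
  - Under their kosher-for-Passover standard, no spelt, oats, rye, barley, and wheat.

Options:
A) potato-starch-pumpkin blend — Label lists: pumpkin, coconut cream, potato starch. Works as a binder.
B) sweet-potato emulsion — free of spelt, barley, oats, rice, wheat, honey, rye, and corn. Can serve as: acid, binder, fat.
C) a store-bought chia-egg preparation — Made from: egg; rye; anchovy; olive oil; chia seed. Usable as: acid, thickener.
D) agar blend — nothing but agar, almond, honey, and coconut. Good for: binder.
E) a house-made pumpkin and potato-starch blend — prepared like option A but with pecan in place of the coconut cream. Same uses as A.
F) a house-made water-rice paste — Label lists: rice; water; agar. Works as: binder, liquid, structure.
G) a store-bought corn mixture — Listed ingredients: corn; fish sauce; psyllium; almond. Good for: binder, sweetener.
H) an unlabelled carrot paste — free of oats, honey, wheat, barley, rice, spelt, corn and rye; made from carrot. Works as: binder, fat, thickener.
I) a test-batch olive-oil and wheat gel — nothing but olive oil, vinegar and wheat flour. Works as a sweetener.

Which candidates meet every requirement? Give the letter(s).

A, B, E, H

A: only coconut cream, potato starch, and pumpkin; none excluded — keep
B: all constraints satisfied — keep
C: not usable as a binder; has rye, so not kosher-for-Passover — no
D: has honey, so not honey-free — no
E: nothing on the exclusion list — OK
F: has rice, so not rice-free — out
G: has corn, so not corn-free — no
H: kosher-for-Passover, no honey — OK
I: not usable as a binder; has wheat flour, so not kosher-for-Passover — no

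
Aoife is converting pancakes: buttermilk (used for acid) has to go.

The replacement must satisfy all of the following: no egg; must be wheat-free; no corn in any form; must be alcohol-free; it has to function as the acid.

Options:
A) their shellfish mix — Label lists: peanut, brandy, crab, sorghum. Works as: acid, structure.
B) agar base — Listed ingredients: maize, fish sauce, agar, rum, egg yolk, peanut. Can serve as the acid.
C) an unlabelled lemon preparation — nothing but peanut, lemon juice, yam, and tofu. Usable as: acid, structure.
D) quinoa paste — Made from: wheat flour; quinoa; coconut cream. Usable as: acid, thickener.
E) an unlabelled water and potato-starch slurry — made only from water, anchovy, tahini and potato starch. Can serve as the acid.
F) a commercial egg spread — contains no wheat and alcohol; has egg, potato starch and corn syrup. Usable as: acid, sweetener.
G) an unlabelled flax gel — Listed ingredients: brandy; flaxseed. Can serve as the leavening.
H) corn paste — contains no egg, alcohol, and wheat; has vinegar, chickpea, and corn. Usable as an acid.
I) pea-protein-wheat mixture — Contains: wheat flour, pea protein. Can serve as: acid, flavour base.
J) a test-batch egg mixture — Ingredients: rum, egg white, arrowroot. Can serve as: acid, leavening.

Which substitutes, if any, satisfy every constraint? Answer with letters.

A: has brandy, so not alcohol-free — reject
B: has rum, so not alcohol-free; has maize, so not corn-free (and 1 more) — reject
C: no egg, no wheat — keep
D: has wheat flour, so not wheat-free — reject
E: works as an acid, no wheat, no egg — keep
F: has corn syrup, so not corn-free; has egg, so not egg-free — out
G: not usable as an acid; has brandy, so not alcohol-free — no
H: has corn, so not corn-free — no
I: has wheat flour, so not wheat-free — reject
J: has rum, so not alcohol-free; has egg white, so not egg-free — no

C, E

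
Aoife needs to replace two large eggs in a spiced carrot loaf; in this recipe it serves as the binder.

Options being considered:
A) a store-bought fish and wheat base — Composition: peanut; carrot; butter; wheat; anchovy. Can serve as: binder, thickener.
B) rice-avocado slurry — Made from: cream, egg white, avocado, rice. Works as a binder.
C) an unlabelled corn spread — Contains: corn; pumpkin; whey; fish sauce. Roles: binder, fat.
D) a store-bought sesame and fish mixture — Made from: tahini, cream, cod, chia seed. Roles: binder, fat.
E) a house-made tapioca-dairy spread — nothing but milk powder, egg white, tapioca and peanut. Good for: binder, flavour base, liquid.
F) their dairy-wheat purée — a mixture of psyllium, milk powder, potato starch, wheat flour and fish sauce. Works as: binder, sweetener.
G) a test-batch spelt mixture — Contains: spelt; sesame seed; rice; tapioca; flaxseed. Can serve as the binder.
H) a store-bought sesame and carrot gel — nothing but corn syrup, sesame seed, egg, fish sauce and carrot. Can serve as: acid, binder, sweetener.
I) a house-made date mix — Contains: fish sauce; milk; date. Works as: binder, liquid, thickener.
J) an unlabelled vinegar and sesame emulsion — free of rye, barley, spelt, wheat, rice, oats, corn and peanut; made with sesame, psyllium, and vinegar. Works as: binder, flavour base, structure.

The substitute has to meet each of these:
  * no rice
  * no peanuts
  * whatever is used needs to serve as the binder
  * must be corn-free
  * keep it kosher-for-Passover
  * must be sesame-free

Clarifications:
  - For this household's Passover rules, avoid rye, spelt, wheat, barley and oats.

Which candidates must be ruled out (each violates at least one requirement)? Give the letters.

A, B, C, D, E, F, G, H, J

A: has wheat, so not kosher-for-Passover; has peanut, so not peanut-free — out
B: has rice, so not rice-free — out
C: has corn, so not corn-free — out
D: has tahini, so not sesame-free — no
E: has peanut, so not peanut-free — out
F: has wheat flour, so not kosher-for-Passover — no
G: has spelt, so not kosher-for-Passover; has rice, so not rice-free (and 1 more) — reject
H: has corn syrup, so not corn-free; has sesame seed, so not sesame-free — out
I: only milk, fish sauce and date; none excluded — valid
J: has sesame, so not sesame-free — out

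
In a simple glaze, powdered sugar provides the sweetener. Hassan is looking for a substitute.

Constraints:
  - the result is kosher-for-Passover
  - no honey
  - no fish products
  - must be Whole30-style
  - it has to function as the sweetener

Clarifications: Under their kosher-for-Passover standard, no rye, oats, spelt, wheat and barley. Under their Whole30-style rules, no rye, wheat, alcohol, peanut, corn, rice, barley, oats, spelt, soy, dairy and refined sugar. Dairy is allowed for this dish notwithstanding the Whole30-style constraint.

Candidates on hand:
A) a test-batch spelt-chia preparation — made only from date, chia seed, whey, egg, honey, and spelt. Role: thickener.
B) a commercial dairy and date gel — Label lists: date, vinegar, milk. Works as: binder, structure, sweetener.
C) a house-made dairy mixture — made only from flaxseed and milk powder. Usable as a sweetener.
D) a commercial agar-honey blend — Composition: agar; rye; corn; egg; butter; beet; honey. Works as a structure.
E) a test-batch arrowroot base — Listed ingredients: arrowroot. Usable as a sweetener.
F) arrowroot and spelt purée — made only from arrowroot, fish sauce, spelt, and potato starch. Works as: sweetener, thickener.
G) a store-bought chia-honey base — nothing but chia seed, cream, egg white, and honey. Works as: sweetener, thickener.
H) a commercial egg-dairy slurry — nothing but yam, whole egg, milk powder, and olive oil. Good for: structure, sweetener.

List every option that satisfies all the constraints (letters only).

A: not usable as a sweetener; has spelt, so not kosher-for-Passover (and 2 more) — reject
B: dairy is permitted under the Whole30-style carve-out; nothing else excluded — valid
C: dairy is permitted under the Whole30-style carve-out; nothing else excluded — keep
D: not usable as a sweetener; has rye, so not kosher-for-Passover (and 2 more) — out
E: all constraints satisfied — OK
F: has spelt, so not kosher-for-Passover; has spelt, so not Whole30-style (and 1 more) — out
G: has honey, so not honey-free — no
H: dairy is permitted under the Whole30-style carve-out; nothing else excluded — keep

B, C, E, H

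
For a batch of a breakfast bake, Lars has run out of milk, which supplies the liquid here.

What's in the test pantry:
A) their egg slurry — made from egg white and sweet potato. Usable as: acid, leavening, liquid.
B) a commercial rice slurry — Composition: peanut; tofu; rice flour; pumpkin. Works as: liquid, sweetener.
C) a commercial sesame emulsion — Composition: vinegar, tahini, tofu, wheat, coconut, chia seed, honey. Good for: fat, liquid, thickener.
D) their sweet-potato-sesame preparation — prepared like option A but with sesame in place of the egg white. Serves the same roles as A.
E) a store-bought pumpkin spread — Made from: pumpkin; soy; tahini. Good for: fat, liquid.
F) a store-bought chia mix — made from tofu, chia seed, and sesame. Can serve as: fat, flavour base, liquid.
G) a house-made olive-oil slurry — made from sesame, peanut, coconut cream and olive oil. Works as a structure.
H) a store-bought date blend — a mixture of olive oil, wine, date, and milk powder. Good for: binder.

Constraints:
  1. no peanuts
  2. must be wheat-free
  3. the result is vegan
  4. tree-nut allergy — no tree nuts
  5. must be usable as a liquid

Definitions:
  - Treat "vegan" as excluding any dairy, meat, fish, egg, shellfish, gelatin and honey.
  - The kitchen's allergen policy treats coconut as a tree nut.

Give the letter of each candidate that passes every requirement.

D, E, F

A: has egg white, so not vegan — no
B: has peanut, so not peanut-free — reject
C: has honey, so not vegan; has wheat, so not wheat-free (and 1 more) — no
D: works as a liquid, tree-nut-free, no peanut — keep
E: only tahini, soy and pumpkin; none excluded — valid
F: tree-nut-free, no peanut — OK
G: not usable as a liquid; has peanut, so not peanut-free (and 1 more) — reject
H: not usable as a liquid; has milk powder, so not vegan — out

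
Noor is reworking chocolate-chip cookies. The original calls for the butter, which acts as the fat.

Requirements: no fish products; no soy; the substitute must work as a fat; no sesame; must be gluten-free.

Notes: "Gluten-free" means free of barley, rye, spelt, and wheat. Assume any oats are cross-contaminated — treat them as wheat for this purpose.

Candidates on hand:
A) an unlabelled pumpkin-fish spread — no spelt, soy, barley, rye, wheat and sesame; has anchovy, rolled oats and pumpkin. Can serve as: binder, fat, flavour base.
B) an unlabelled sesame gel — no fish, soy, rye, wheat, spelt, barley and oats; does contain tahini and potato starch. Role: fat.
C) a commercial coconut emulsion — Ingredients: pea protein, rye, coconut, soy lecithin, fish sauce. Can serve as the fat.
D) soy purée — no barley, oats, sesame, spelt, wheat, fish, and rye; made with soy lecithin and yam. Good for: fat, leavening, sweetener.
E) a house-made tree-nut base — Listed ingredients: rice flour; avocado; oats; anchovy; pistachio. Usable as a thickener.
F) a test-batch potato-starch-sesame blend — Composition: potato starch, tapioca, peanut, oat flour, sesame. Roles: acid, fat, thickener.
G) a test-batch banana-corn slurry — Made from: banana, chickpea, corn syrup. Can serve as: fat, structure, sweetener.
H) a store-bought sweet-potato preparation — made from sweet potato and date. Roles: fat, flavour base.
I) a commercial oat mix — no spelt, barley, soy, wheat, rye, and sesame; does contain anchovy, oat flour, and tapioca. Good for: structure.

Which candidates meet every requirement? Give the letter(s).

A: has rolled oats, so not gluten-free; has anchovy, so not fish-free — no
B: has tahini, so not sesame-free — no
C: has rye, so not gluten-free; has fish sauce, so not fish-free (and 1 more) — out
D: has soy lecithin, so not soy-free — out
E: not usable as a fat; has oats, so not gluten-free (and 1 more) — out
F: has oat flour, so not gluten-free; has sesame, so not sesame-free — reject
G: nothing on the exclusion list — valid
H: all constraints satisfied — OK
I: not usable as a fat; has oat flour, so not gluten-free (and 1 more) — out

G, H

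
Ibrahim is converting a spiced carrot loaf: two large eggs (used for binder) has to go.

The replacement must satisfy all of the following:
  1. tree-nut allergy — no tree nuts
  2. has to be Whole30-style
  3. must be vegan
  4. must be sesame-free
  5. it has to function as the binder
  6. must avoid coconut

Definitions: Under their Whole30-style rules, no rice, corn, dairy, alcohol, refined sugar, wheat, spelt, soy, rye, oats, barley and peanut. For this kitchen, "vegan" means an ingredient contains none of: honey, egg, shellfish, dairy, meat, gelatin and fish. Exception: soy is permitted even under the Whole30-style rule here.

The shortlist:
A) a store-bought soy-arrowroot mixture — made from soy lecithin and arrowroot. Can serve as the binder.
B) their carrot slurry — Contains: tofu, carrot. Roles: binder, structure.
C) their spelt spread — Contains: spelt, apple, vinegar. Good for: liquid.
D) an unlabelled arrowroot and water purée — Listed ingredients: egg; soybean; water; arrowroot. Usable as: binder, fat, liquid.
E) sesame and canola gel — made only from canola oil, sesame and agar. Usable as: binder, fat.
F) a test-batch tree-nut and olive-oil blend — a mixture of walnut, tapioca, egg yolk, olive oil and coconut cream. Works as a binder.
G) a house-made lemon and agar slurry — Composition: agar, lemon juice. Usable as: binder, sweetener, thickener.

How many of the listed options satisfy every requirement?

A: soy is permitted under the Whole30-style carve-out; nothing else excluded — OK
B: soy is permitted under the Whole30-style carve-out; nothing else excluded — OK
C: not usable as a binder; has spelt, so not Whole30-style — out
D: has egg, so not vegan — no
E: has sesame, so not sesame-free — out
F: has egg yolk, so not vegan; has walnut, so not tree-nut-free (and 1 more) — reject
G: vegan, Whole30-style — OK

3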